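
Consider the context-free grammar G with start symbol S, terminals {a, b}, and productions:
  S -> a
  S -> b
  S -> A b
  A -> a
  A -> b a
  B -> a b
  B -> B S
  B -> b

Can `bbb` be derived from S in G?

no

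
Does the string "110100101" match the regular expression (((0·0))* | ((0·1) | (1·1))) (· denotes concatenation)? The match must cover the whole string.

no

Neither ((0·0))* nor ((0·1)|(1·1)) matches 110100101.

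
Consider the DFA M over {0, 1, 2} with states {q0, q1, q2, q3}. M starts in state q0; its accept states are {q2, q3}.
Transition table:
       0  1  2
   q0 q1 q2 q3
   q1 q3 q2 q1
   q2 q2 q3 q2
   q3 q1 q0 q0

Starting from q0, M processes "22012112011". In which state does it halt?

q3

q0 --2--> q3
q3 --2--> q0
q0 --0--> q1
q1 --1--> q2
q2 --2--> q2
q2 --1--> q3
q3 --1--> q0
q0 --2--> q3
q3 --0--> q1
q1 --1--> q2
q2 --1--> q3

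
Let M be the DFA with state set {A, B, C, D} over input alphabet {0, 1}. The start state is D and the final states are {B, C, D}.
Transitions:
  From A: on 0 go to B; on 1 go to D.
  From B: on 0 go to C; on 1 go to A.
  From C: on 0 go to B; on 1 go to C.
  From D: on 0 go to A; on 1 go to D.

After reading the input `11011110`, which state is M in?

A

D --1--> D
D --1--> D
D --0--> A
A --1--> D
D --1--> D
D --1--> D
D --1--> D
D --0--> A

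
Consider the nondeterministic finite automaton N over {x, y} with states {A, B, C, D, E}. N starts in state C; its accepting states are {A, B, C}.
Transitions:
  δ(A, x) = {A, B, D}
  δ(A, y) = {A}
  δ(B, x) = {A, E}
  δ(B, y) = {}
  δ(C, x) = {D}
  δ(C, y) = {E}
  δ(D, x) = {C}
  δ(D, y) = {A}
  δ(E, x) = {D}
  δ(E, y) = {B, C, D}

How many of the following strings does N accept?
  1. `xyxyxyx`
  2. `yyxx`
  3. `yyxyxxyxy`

`xyxyxyx`: accepted
`yyxx`: accepted
`yyxyxxyxy`: accepted

3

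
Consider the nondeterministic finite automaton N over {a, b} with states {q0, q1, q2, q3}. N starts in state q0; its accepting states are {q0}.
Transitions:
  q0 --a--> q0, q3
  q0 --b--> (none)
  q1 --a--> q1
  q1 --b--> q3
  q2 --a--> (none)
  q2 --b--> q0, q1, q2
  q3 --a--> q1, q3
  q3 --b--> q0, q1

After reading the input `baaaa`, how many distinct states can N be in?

Start: {q0}
read b: {}
The reachable set is empty and stays empty for the remaining 4 symbols.
Final reachable set {} has 0 states.

0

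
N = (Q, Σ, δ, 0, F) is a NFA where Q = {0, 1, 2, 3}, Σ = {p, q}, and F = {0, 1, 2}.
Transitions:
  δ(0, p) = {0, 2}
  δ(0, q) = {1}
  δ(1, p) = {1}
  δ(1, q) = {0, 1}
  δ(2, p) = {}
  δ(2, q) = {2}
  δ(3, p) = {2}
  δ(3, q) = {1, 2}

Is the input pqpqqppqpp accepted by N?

accepted

Start: {0}
read p: {0, 2}
read q: {1, 2}
read p: {1}
read q: {0, 1}
read q: {0, 1}
read p: {0, 1, 2}
read p: {0, 1, 2}
read q: {0, 1, 2}
read p: {0, 1, 2}
read p: {0, 1, 2}
Reachable ∩ accepting = {0, 1, 2} — nonempty.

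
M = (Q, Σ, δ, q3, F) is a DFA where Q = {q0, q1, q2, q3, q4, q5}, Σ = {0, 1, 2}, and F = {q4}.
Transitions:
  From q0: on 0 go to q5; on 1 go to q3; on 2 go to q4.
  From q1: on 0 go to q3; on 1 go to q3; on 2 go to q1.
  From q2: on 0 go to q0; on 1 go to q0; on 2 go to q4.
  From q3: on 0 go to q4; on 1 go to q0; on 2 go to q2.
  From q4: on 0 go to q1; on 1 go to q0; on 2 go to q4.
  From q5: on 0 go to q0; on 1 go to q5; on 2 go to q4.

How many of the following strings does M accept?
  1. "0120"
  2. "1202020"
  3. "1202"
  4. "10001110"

"0120": rejected
"1202020": rejected
"1202": rejected
"10001110": rejected

0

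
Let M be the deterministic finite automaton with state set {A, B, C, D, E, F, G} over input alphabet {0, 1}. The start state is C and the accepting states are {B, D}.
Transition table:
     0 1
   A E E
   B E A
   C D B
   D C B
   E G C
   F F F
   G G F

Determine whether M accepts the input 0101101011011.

accepted

C --0--> D
D --1--> B
B --0--> E
E --1--> C
C --1--> B
B --0--> E
E --1--> C
C --0--> D
D --1--> B
B --1--> A
A --0--> E
E --1--> C
C --1--> B
End in state B, which is an accepting state.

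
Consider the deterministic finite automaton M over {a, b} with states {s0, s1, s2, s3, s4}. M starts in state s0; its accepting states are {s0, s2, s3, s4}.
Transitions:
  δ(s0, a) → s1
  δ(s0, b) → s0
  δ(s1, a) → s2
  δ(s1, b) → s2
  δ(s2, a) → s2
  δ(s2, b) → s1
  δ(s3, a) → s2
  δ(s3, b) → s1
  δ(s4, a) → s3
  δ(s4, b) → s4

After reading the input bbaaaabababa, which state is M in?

s0 --b--> s0
s0 --b--> s0
s0 --a--> s1
s1 --a--> s2
s2 --a--> s2
s2 --a--> s2
s2 --b--> s1
s1 --a--> s2
s2 --b--> s1
s1 --a--> s2
s2 --b--> s1
s1 --a--> s2

s2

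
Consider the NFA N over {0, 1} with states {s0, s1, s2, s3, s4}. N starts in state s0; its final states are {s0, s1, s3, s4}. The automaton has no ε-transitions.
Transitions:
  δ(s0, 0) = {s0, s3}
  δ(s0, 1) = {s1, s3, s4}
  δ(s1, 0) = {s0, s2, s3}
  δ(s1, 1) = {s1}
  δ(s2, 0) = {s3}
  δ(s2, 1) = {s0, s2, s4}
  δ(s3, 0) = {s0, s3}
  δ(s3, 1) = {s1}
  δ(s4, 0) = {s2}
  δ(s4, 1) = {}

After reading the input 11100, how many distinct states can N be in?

Start: {s0}
read 1: {s1, s3, s4}
read 1: {s1}
read 1: {s1}
read 0: {s0, s2, s3}
read 0: {s0, s3}
Final reachable set {s0, s3} has 2 states.

2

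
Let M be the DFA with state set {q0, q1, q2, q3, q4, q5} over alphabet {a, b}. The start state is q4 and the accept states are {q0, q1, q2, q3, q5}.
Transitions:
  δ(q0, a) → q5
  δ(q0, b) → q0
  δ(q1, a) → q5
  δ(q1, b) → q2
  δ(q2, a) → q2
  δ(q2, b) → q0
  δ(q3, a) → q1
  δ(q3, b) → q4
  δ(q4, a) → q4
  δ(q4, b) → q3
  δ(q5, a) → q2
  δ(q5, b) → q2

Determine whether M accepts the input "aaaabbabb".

q4 --a--> q4
q4 --a--> q4
q4 --a--> q4
q4 --a--> q4
q4 --b--> q3
q3 --b--> q4
q4 --a--> q4
q4 --b--> q3
q3 --b--> q4
End in state q4, which is not an accepting state.

rejected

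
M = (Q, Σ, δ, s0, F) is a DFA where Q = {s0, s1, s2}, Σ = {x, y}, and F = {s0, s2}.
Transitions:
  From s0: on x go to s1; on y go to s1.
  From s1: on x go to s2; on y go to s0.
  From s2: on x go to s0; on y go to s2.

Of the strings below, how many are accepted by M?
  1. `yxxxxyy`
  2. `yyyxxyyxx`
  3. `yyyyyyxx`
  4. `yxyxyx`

`yxxxxyy`: accepted
`yyyxxyyxx`: accepted
`yyyyyyxx`: accepted
`yxyxyx`: accepted

4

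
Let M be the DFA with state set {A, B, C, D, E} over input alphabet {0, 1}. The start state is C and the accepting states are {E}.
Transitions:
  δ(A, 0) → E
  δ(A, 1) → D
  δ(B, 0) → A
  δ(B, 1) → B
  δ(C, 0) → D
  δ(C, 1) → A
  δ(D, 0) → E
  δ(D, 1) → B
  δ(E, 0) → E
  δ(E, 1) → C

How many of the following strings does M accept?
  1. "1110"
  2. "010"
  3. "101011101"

"1110": rejected
"010": rejected
"101011101": rejected

0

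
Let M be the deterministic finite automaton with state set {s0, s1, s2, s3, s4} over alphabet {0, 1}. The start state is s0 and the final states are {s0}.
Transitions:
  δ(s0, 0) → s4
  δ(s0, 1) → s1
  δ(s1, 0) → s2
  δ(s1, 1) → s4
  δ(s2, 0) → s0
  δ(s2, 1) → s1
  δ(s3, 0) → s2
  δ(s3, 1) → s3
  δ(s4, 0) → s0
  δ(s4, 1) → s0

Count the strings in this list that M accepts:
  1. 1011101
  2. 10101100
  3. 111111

2

1011101: accepted
10101100: rejected
111111: accepted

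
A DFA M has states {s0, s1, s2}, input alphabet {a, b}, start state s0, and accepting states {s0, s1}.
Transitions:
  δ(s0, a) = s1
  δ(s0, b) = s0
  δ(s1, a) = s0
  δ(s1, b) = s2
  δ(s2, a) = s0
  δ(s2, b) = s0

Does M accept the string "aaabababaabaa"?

s0 --a--> s1
s1 --a--> s0
s0 --a--> s1
s1 --b--> s2
s2 --a--> s0
s0 --b--> s0
s0 --a--> s1
s1 --b--> s2
s2 --a--> s0
s0 --a--> s1
s1 --b--> s2
s2 --a--> s0
s0 --a--> s1
End in state s1, which is an accepting state.

accepted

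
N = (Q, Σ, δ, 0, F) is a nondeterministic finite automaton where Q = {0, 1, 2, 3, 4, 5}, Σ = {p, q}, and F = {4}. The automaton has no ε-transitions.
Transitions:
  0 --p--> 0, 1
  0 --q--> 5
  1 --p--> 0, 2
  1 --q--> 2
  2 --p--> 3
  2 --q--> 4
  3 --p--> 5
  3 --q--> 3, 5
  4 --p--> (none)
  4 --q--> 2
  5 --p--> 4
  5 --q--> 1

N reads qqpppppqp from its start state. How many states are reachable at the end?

5

Start: {0}
read q: {5}
read q: {1}
read p: {0, 2}
read p: {0, 1, 3}
read p: {0, 1, 2, 5}
read p: {0, 1, 2, 3, 4}
read p: {0, 1, 2, 3, 5}
read q: {1, 2, 3, 4, 5}
read p: {0, 2, 3, 4, 5}
Final reachable set {0, 2, 3, 4, 5} has 5 states.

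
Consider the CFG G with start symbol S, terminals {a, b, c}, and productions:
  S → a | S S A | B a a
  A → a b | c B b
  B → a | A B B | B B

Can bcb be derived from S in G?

no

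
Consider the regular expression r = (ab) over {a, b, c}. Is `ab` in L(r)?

yes

Split as a·b: a matches a and b matches b.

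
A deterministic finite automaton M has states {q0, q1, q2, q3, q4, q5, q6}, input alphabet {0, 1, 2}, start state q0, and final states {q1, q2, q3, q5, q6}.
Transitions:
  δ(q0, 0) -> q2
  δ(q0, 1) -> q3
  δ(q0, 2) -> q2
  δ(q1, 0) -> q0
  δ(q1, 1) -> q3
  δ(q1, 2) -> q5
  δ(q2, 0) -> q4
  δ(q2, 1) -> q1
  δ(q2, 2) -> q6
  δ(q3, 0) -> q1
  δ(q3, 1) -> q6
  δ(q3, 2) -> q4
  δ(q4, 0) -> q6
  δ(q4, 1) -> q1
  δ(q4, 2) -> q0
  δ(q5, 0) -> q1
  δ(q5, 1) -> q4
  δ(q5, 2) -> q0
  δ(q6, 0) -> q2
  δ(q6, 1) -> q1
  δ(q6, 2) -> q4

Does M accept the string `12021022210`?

rejected

q0 --1--> q3
q3 --2--> q4
q4 --0--> q6
q6 --2--> q4
q4 --1--> q1
q1 --0--> q0
q0 --2--> q2
q2 --2--> q6
q6 --2--> q4
q4 --1--> q1
q1 --0--> q0
End in state q0, which is not an accepting state.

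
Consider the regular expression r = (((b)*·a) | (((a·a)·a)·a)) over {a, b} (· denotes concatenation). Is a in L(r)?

yes

The left alternative ((b)*·a) matches a.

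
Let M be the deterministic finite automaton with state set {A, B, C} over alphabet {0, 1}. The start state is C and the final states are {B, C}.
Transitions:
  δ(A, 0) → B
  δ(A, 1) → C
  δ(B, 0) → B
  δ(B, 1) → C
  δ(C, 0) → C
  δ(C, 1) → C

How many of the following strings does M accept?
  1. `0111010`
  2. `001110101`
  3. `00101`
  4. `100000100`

`0111010`: accepted
`001110101`: accepted
`00101`: accepted
`100000100`: accepted

4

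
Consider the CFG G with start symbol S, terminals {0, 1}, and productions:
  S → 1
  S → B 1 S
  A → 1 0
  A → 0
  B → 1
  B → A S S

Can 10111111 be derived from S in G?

S ⇒ B1S ⇒ ASS1S ⇒ 10SS1S ⇒ 101S1S ⇒ 101B1S1S ⇒ 10111S1S ⇒ 1011111S ⇒ 10111111

yes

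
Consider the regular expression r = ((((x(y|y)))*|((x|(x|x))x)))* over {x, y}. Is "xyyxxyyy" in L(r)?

xyyxxyyy cannot be split into zero or more pieces each matching (((x(y|y)))*|((x|(x|x))x)).

no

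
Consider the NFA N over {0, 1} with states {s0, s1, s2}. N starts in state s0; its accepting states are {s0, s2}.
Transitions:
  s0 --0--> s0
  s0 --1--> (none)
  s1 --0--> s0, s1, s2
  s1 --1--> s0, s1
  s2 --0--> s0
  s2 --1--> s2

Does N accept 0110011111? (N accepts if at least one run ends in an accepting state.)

Start: {s0}
read 0: {s0}
read 1: {}
The reachable set is empty and stays empty for the remaining 8 symbols.
Reachable ∩ accepting = {} — empty.

rejected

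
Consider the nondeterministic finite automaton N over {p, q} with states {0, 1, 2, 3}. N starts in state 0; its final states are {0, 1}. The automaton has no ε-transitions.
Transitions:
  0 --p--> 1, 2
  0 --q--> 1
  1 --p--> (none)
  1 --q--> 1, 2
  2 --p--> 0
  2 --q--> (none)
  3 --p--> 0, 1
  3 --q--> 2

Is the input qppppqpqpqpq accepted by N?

Start: {0}
read q: {1}
read p: {}
The reachable set is empty and stays empty for the remaining 10 symbols.
Reachable ∩ accepting = {} — empty.

rejected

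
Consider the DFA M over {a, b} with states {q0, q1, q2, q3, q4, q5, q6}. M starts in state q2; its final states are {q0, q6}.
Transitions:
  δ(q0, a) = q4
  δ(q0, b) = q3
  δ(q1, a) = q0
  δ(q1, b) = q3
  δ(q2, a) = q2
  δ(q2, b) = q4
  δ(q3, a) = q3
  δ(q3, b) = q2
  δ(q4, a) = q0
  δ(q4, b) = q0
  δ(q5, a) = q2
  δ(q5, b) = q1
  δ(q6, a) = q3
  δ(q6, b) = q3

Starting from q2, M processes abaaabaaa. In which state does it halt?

q2 --a--> q2
q2 --b--> q4
q4 --a--> q0
q0 --a--> q4
q4 --a--> q0
q0 --b--> q3
q3 --a--> q3
q3 --a--> q3
q3 --a--> q3

q3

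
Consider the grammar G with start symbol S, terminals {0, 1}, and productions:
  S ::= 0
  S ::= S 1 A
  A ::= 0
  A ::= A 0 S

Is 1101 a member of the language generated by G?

no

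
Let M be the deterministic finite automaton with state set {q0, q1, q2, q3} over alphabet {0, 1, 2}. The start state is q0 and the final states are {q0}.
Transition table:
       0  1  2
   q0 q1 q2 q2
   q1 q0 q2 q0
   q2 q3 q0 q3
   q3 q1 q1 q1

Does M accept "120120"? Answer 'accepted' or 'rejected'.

rejected

q0 --1--> q2
q2 --2--> q3
q3 --0--> q1
q1 --1--> q2
q2 --2--> q3
q3 --0--> q1
End in state q1, which is not an accepting state.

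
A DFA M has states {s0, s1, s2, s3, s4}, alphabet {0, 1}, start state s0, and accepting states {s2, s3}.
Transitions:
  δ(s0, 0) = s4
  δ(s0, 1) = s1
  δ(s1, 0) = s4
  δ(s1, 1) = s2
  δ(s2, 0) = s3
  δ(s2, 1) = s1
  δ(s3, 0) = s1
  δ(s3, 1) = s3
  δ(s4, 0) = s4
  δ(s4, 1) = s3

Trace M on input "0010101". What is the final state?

s3

s0 --0--> s4
s4 --0--> s4
s4 --1--> s3
s3 --0--> s1
s1 --1--> s2
s2 --0--> s3
s3 --1--> s3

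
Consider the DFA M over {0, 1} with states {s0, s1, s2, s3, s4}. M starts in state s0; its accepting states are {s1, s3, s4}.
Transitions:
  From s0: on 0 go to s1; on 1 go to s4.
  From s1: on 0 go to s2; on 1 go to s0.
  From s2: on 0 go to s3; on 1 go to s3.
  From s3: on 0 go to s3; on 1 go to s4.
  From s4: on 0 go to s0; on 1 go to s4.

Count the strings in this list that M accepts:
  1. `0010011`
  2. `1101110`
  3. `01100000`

2

`0010011`: accepted
`1101110`: rejected
`01100000`: accepted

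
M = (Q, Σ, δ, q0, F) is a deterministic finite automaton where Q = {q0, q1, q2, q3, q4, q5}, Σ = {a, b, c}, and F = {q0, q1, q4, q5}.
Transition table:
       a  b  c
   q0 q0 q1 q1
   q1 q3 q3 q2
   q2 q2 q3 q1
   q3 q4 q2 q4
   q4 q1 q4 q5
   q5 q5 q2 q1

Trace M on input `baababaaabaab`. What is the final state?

q0 --b--> q1
q1 --a--> q3
q3 --a--> q4
q4 --b--> q4
q4 --a--> q1
q1 --b--> q3
q3 --a--> q4
q4 --a--> q1
q1 --a--> q3
q3 --b--> q2
q2 --a--> q2
q2 --a--> q2
q2 --b--> q3

q3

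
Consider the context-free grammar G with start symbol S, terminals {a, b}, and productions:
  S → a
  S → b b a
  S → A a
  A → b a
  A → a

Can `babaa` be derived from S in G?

no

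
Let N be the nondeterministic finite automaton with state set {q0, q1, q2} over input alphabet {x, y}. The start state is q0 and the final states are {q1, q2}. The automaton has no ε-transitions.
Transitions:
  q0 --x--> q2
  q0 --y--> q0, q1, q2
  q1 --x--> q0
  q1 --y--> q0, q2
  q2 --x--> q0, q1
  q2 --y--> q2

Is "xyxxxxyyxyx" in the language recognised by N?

accepted

Start: {q0}
read x: {q2}
read y: {q2}
read x: {q0, q1}
read x: {q0, q2}
read x: {q0, q1, q2}
read x: {q0, q1, q2}
read y: {q0, q1, q2}
read y: {q0, q1, q2}
read x: {q0, q1, q2}
read y: {q0, q1, q2}
read x: {q0, q1, q2}
Reachable ∩ accepting = {q1, q2} — nonempty.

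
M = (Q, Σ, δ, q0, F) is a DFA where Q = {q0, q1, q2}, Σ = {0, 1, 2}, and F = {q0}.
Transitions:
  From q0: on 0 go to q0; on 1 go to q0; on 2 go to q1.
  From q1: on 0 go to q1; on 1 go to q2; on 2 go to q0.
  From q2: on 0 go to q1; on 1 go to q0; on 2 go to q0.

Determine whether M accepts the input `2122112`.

rejected

q0 --2--> q1
q1 --1--> q2
q2 --2--> q0
q0 --2--> q1
q1 --1--> q2
q2 --1--> q0
q0 --2--> q1
End in state q1, which is not an accepting state.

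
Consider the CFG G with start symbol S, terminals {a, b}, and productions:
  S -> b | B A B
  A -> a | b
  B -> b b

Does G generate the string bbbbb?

yes

S ⇒ BAB ⇒ bbAB ⇒ bbbB ⇒ bbbbb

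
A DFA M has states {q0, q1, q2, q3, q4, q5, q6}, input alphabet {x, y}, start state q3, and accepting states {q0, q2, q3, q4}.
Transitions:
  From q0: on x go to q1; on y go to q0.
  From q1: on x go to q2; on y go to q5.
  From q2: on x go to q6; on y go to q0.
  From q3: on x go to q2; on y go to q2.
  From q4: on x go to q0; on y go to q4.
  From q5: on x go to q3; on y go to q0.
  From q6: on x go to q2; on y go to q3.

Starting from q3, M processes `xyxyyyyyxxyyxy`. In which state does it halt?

q3 --x--> q2
q2 --y--> q0
q0 --x--> q1
q1 --y--> q5
q5 --y--> q0
q0 --y--> q0
q0 --y--> q0
q0 --y--> q0
q0 --x--> q1
q1 --x--> q2
q2 --y--> q0
q0 --y--> q0
q0 --x--> q1
q1 --y--> q5

q5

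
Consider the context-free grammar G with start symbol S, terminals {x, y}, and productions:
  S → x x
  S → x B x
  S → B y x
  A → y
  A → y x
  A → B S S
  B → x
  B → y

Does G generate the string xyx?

yes

S ⇒ xBx ⇒ xyx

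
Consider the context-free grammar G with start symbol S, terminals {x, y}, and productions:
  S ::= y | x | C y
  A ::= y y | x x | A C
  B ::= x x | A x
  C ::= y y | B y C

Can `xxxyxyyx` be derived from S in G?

no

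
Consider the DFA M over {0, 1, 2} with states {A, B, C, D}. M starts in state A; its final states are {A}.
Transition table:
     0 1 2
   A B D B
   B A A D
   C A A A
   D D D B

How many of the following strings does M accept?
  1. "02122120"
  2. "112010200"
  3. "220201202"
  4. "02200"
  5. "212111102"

"02122120": accepted
"112010200": rejected
"220201202": rejected
"02200": rejected
"212111102": rejected

1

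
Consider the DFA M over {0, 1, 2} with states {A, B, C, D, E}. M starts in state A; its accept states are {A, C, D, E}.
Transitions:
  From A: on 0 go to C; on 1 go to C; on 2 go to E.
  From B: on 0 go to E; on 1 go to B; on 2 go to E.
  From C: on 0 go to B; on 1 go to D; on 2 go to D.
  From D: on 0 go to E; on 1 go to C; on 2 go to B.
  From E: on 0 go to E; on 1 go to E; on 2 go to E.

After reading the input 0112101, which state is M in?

A --0--> C
C --1--> D
D --1--> C
C --2--> D
D --1--> C
C --0--> B
B --1--> B

B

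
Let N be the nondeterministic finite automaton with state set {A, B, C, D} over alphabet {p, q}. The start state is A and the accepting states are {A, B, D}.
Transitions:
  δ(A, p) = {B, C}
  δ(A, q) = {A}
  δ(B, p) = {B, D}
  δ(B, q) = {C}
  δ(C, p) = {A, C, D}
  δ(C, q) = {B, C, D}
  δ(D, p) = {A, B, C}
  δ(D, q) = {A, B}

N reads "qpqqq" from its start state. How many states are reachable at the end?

Start: {A}
read q: {A}
read p: {B, C}
read q: {B, C, D}
read q: {A, B, C, D}
read q: {A, B, C, D}
Final reachable set {A, B, C, D} has 4 states.

4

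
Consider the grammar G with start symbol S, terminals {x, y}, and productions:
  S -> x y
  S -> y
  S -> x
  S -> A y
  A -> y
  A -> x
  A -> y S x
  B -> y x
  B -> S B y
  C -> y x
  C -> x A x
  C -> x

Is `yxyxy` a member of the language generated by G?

yes

S ⇒ Ay ⇒ ySxy ⇒ yAyxy ⇒ yxyxy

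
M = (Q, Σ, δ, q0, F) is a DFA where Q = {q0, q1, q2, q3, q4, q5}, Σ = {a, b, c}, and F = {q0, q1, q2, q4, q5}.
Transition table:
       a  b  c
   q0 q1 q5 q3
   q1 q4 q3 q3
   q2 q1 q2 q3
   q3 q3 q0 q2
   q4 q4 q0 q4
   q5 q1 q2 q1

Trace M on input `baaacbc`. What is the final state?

q3

q0 --b--> q5
q5 --a--> q1
q1 --a--> q4
q4 --a--> q4
q4 --c--> q4
q4 --b--> q0
q0 --c--> q3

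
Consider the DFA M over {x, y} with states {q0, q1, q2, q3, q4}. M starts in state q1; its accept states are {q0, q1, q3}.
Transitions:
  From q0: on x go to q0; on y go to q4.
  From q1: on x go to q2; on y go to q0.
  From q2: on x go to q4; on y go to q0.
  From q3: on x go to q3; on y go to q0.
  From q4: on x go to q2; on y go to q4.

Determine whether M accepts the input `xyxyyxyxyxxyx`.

rejected

q1 --x--> q2
q2 --y--> q0
q0 --x--> q0
q0 --y--> q4
q4 --y--> q4
q4 --x--> q2
q2 --y--> q0
q0 --x--> q0
q0 --y--> q4
q4 --x--> q2
q2 --x--> q4
q4 --y--> q4
q4 --x--> q2
End in state q2, which is not an accepting state.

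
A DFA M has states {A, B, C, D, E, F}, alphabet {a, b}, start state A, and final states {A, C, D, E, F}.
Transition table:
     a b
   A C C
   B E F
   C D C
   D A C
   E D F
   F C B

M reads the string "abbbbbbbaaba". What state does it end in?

D

A --a--> C
C --b--> C
C --b--> C
C --b--> C
C --b--> C
C --b--> C
C --b--> C
C --b--> C
C --a--> D
D --a--> A
A --b--> C
C --a--> D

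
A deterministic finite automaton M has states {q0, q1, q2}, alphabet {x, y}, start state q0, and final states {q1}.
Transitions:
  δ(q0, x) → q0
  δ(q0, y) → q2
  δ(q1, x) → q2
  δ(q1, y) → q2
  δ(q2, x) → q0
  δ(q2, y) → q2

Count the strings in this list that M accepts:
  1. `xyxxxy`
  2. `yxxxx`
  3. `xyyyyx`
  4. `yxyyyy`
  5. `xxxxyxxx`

0

`xyxxxy`: rejected
`yxxxx`: rejected
`xyyyyx`: rejected
`yxyyyy`: rejected
`xxxxyxxx`: rejected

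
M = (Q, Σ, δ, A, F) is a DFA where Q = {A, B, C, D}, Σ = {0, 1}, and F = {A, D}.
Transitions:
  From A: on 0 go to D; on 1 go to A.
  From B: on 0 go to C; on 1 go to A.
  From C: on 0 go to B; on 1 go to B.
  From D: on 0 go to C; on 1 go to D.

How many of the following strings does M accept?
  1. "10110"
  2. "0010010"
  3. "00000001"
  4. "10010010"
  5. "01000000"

"10110": rejected
"0010010": accepted
"00000001": accepted
"10010010": accepted
"01000000": rejected

3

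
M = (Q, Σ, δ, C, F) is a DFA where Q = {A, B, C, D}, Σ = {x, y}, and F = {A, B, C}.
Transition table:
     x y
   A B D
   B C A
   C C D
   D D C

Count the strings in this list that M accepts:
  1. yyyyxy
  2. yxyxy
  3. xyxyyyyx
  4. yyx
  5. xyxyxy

1

yyyyxy: rejected
yxyxy: rejected
xyxyyyyx: rejected
yyx: accepted
xyxyxy: rejected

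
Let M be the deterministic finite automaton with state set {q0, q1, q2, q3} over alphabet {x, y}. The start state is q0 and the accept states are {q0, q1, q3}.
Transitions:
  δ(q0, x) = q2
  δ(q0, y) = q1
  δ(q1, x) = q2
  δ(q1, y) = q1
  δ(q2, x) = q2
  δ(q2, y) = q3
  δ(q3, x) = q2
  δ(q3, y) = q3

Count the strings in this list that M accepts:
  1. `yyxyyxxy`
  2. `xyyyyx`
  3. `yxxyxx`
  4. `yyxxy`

2

`yyxyyxxy`: accepted
`xyyyyx`: rejected
`yxxyxx`: rejected
`yyxxy`: accepted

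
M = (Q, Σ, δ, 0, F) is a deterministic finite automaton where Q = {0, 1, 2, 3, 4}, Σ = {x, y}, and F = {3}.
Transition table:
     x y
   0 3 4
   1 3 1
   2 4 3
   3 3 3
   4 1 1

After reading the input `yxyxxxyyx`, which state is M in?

0 --y--> 4
4 --x--> 1
1 --y--> 1
1 --x--> 3
3 --x--> 3
3 --x--> 3
3 --y--> 3
3 --y--> 3
3 --x--> 3

3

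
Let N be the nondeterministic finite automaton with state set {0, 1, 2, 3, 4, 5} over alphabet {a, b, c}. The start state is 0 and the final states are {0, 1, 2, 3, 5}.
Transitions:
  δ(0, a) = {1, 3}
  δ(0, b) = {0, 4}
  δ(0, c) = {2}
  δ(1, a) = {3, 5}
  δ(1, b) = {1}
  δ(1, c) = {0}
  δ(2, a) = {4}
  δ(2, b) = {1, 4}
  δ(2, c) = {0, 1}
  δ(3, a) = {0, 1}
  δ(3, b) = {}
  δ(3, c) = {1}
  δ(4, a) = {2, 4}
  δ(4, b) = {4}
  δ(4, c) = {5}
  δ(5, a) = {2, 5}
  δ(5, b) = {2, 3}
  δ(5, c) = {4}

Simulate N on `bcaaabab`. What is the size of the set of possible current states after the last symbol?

5

Start: {0}
read b: {0, 4}
read c: {2, 5}
read a: {2, 4, 5}
read a: {2, 4, 5}
read a: {2, 4, 5}
read b: {1, 2, 3, 4}
read a: {0, 1, 2, 3, 4, 5}
read b: {0, 1, 2, 3, 4}
Final reachable set {0, 1, 2, 3, 4} has 5 states.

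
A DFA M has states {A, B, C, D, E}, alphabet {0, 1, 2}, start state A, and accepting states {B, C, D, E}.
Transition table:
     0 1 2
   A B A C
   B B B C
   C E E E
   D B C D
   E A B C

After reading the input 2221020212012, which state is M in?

A --2--> C
C --2--> E
E --2--> C
C --1--> E
E --0--> A
A --2--> C
C --0--> E
E --2--> C
C --1--> E
E --2--> C
C --0--> E
E --1--> B
B --2--> C

C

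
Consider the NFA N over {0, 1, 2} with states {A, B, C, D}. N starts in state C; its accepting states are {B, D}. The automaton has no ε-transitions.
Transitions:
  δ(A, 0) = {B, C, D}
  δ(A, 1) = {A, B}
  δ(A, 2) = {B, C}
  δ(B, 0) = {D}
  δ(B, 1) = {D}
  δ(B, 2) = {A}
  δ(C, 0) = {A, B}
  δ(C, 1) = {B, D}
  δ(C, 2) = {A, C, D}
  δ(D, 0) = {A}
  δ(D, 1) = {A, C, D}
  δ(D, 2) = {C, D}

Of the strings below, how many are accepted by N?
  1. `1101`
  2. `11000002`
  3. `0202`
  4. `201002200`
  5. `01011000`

`1101`: accepted
`11000002`: accepted
`0202`: accepted
`201002200`: accepted
`01011000`: accepted

5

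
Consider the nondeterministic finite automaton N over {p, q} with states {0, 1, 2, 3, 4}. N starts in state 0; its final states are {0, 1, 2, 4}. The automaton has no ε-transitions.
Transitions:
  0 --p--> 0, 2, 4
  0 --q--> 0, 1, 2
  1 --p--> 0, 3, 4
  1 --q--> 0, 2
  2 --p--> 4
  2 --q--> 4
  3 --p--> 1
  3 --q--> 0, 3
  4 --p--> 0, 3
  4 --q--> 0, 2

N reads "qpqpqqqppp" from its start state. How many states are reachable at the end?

5

Start: {0}
read q: {0, 1, 2}
read p: {0, 2, 3, 4}
read q: {0, 1, 2, 3, 4}
read p: {0, 1, 2, 3, 4}
read q: {0, 1, 2, 3, 4}
read q: {0, 1, 2, 3, 4}
read q: {0, 1, 2, 3, 4}
read p: {0, 1, 2, 3, 4}
read p: {0, 1, 2, 3, 4}
read p: {0, 1, 2, 3, 4}
Final reachable set {0, 1, 2, 3, 4} has 5 states.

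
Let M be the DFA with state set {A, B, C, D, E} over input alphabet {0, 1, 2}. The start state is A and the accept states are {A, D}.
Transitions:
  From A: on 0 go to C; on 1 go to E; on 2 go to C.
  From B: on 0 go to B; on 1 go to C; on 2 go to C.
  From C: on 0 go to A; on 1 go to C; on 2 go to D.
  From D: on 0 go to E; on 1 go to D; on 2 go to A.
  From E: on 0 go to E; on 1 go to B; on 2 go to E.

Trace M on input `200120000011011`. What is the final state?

A --2--> C
C --0--> A
A --0--> C
C --1--> C
C --2--> D
D --0--> E
E --0--> E
E --0--> E
E --0--> E
E --0--> E
E --1--> B
B --1--> C
C --0--> A
A --1--> E
E --1--> B

B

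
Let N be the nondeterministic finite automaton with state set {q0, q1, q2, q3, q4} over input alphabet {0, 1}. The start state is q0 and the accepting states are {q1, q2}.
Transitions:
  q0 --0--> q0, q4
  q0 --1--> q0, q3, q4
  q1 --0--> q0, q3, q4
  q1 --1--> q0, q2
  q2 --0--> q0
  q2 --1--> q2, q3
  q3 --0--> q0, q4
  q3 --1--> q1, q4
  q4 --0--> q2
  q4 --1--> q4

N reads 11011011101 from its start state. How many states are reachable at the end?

5

Start: {q0}
read 1: {q0, q3, q4}
read 1: {q0, q1, q3, q4}
read 0: {q0, q2, q3, q4}
read 1: {q0, q1, q2, q3, q4}
read 1: {q0, q1, q2, q3, q4}
read 0: {q0, q2, q3, q4}
read 1: {q0, q1, q2, q3, q4}
read 1: {q0, q1, q2, q3, q4}
read 1: {q0, q1, q2, q3, q4}
read 0: {q0, q2, q3, q4}
read 1: {q0, q1, q2, q3, q4}
Final reachable set {q0, q1, q2, q3, q4} has 5 states.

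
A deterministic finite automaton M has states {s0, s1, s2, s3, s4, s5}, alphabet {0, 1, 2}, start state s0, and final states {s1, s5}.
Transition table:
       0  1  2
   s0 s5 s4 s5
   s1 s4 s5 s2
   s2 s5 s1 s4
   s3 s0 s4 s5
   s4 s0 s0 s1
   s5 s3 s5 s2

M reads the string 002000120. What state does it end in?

s0 --0--> s5
s5 --0--> s3
s3 --2--> s5
s5 --0--> s3
s3 --0--> s0
s0 --0--> s5
s5 --1--> s5
s5 --2--> s2
s2 --0--> s5

s5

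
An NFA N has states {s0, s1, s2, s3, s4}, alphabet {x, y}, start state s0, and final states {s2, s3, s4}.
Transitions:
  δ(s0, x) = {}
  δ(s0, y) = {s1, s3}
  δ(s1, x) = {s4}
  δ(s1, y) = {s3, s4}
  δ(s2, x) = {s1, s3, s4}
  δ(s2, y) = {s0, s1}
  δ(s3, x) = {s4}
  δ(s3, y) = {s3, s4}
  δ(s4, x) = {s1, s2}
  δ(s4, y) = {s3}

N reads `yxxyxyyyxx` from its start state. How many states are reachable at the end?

Start: {s0}
read y: {s1, s3}
read x: {s4}
read x: {s1, s2}
read y: {s0, s1, s3, s4}
read x: {s1, s2, s4}
read y: {s0, s1, s3, s4}
read y: {s1, s3, s4}
read y: {s3, s4}
read x: {s1, s2, s4}
read x: {s1, s2, s3, s4}
Final reachable set {s1, s2, s3, s4} has 4 states.

4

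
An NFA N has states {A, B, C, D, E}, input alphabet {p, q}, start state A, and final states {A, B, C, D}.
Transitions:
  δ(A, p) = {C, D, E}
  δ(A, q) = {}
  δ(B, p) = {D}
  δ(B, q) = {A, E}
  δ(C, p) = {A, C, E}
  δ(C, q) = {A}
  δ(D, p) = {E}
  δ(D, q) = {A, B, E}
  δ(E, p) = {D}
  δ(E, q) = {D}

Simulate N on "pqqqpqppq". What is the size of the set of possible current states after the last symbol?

Start: {A}
read p: {C, D, E}
read q: {A, B, D, E}
read q: {A, B, D, E}
read q: {A, B, D, E}
read p: {C, D, E}
read q: {A, B, D, E}
read p: {C, D, E}
read p: {A, C, D, E}
read q: {A, B, D, E}
Final reachable set {A, B, D, E} has 4 states.

4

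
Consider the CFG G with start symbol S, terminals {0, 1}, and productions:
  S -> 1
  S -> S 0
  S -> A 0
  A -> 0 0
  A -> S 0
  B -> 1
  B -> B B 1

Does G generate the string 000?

S ⇒ A0 ⇒ 000

yes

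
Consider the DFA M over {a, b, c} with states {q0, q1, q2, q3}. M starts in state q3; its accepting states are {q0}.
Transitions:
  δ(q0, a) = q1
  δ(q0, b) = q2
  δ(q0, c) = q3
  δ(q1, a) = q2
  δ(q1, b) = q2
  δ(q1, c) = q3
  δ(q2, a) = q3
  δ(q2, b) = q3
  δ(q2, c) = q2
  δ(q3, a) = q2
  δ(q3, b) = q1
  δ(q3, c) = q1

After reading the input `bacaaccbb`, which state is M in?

q1

q3 --b--> q1
q1 --a--> q2
q2 --c--> q2
q2 --a--> q3
q3 --a--> q2
q2 --c--> q2
q2 --c--> q2
q2 --b--> q3
q3 --b--> q1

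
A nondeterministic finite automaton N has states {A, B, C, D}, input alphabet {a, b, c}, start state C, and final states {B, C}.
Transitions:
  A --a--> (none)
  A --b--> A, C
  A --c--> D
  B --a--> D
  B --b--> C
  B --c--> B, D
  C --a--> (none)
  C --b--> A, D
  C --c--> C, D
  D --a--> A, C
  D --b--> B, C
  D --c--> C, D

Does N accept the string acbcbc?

rejected

Start: {C}
read a: {}
The reachable set is empty and stays empty for the remaining 5 symbols.
Reachable ∩ accepting = {} — empty.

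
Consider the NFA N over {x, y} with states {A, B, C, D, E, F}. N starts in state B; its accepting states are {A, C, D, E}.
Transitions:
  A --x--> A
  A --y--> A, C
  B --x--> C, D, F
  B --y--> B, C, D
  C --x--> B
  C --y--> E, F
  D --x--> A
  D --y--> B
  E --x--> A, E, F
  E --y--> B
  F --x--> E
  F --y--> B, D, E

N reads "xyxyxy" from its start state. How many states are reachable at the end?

6

Start: {B}
read x: {C, D, F}
read y: {B, D, E, F}
read x: {A, C, D, E, F}
read y: {A, B, C, D, E, F}
read x: {A, B, C, D, E, F}
read y: {A, B, C, D, E, F}
Final reachable set {A, B, C, D, E, F} has 6 states.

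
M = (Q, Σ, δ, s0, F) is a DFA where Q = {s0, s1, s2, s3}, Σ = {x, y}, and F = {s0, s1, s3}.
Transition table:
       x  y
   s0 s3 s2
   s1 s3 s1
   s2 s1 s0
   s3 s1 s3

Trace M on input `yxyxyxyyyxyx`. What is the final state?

s1

s0 --y--> s2
s2 --x--> s1
s1 --y--> s1
s1 --x--> s3
s3 --y--> s3
s3 --x--> s1
s1 --y--> s1
s1 --y--> s1
s1 --y--> s1
s1 --x--> s3
s3 --y--> s3
s3 --x--> s1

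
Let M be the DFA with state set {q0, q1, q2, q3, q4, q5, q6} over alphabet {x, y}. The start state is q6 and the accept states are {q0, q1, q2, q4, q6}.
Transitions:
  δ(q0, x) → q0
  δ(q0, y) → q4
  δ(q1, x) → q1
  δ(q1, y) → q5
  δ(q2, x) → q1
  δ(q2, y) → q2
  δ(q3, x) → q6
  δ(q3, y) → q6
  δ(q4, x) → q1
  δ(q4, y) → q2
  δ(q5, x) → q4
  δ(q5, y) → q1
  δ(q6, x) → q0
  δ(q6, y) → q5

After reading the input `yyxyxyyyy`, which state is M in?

q6 --y--> q5
q5 --y--> q1
q1 --x--> q1
q1 --y--> q5
q5 --x--> q4
q4 --y--> q2
q2 --y--> q2
q2 --y--> q2
q2 --y--> q2

q2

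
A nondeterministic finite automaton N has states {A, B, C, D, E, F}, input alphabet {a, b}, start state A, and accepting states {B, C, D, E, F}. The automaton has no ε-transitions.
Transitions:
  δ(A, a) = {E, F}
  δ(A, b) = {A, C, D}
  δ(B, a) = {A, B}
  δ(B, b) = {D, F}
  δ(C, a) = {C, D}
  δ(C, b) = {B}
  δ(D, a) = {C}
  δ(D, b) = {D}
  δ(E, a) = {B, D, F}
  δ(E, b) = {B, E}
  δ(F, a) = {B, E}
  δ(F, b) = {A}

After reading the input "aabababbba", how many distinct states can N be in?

6

Start: {A}
read a: {E, F}
read a: {B, D, E, F}
read b: {A, B, D, E, F}
read a: {A, B, C, D, E, F}
read b: {A, B, C, D, E, F}
read a: {A, B, C, D, E, F}
read b: {A, B, C, D, E, F}
read b: {A, B, C, D, E, F}
read b: {A, B, C, D, E, F}
read a: {A, B, C, D, E, F}
Final reachable set {A, B, C, D, E, F} has 6 states.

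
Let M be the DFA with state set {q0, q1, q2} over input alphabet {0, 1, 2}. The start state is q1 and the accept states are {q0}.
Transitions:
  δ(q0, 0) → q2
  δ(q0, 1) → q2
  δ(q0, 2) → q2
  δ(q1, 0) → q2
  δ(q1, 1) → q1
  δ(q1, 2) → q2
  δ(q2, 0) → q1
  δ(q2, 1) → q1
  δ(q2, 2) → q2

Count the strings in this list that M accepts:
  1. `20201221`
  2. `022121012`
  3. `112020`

0

`20201221`: rejected
`022121012`: rejected
`112020`: rejected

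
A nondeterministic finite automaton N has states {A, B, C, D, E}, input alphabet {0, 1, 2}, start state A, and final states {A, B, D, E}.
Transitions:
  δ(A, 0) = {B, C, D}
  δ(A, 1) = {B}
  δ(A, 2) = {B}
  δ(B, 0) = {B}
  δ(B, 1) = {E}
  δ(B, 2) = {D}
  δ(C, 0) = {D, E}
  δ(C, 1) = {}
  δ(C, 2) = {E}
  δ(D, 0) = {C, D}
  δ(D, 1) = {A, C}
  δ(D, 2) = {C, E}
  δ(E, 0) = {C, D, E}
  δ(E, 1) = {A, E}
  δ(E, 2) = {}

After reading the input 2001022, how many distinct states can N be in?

Start: {A}
read 2: {B}
read 0: {B}
read 0: {B}
read 1: {E}
read 0: {C, D, E}
read 2: {C, E}
read 2: {E}
Final reachable set {E} has 1 state.

1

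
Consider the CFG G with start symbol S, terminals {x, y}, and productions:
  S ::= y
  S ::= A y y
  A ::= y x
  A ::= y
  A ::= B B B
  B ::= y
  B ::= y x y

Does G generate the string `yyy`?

yes

S ⇒ Ayy ⇒ yyy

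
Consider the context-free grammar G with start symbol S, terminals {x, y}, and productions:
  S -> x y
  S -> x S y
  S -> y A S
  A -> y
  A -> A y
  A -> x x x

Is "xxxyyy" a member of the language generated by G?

S ⇒ xSy ⇒ xxSyy ⇒ xxxyyy

yes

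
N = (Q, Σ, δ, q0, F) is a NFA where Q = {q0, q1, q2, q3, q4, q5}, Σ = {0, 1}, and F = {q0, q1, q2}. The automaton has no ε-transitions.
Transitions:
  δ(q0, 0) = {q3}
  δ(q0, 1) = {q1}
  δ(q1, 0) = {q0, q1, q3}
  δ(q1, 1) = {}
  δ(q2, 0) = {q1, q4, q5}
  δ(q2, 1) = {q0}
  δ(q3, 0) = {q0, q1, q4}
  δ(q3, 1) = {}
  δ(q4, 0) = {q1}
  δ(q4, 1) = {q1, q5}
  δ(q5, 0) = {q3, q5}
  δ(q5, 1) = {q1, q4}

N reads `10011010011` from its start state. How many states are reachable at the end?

2

Start: {q0}
read 1: {q1}
read 0: {q0, q1, q3}
read 0: {q0, q1, q3, q4}
read 1: {q1, q5}
read 1: {q1, q4}
read 0: {q0, q1, q3}
read 1: {q1}
read 0: {q0, q1, q3}
read 0: {q0, q1, q3, q4}
read 1: {q1, q5}
read 1: {q1, q4}
Final reachable set {q1, q4} has 2 states.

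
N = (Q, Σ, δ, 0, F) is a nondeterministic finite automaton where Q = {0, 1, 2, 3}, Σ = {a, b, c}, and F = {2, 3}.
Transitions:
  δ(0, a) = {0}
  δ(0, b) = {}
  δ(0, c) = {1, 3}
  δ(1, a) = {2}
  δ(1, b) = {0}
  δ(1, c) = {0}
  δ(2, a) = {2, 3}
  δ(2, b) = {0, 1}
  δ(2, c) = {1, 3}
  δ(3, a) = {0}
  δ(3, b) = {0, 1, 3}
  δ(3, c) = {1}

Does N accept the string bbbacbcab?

rejected

Start: {0}
read b: {}
The reachable set is empty and stays empty for the remaining 8 symbols.
Reachable ∩ accepting = {} — empty.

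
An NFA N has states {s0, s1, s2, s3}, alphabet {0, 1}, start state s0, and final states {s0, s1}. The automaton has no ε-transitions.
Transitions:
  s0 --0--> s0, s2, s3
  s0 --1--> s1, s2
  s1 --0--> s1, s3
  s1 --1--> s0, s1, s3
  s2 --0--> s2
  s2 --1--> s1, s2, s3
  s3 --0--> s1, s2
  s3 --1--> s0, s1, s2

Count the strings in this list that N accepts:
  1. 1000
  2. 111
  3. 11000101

1000: accepted
111: accepted
11000101: accepted

3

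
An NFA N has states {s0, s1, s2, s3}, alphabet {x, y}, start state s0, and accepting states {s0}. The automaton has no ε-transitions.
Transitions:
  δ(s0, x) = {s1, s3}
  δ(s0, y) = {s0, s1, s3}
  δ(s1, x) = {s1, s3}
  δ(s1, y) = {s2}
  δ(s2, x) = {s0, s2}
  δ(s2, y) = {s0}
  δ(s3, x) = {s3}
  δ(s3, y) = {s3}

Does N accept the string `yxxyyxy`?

Start: {s0}
read y: {s0, s1, s3}
read x: {s1, s3}
read x: {s1, s3}
read y: {s2, s3}
read y: {s0, s3}
read x: {s1, s3}
read y: {s2, s3}
Reachable ∩ accepting = {} — empty.

rejected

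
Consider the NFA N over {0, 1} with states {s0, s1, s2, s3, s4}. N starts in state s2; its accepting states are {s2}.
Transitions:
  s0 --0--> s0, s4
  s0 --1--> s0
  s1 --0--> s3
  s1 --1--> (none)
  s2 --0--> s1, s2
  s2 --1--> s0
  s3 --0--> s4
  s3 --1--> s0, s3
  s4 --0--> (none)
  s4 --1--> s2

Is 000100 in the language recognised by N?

accepted

Start: {s2}
read 0: {s1, s2}
read 0: {s1, s2, s3}
read 0: {s1, s2, s3, s4}
read 1: {s0, s2, s3}
read 0: {s0, s1, s2, s4}
read 0: {s0, s1, s2, s3, s4}
Reachable ∩ accepting = {s2} — nonempty.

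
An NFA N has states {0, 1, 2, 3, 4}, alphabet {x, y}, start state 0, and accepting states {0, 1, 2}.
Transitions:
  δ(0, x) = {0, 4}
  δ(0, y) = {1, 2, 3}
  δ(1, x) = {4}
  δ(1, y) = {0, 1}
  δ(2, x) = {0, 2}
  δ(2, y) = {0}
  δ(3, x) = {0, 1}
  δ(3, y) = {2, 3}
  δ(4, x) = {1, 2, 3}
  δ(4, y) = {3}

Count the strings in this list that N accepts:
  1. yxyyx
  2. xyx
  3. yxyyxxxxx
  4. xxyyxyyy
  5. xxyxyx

yxyyx: accepted
xyx: accepted
yxyyxxxxx: accepted
xxyyxyyy: accepted
xxyxyx: accepted

5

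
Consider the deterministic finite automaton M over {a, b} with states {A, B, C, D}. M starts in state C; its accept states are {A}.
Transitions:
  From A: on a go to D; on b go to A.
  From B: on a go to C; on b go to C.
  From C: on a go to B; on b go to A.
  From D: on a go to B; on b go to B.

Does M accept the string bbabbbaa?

rejected

C --b--> A
A --b--> A
A --a--> D
D --b--> B
B --b--> C
C --b--> A
A --a--> D
D --a--> B
End in state B, which is not an accepting state.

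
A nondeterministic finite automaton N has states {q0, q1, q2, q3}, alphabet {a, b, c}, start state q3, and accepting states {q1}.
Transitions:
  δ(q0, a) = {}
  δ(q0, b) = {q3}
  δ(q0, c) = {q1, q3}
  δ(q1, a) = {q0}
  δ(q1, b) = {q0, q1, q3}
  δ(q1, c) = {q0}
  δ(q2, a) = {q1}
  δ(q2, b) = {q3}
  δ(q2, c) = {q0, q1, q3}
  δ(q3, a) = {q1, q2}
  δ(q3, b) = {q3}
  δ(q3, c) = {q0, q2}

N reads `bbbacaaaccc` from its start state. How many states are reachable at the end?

3

Start: {q3}
read b: {q3}
read b: {q3}
read b: {q3}
read a: {q1, q2}
read c: {q0, q1, q3}
read a: {q0, q1, q2}
read a: {q0, q1}
read a: {q0}
read c: {q1, q3}
read c: {q0, q2}
read c: {q0, q1, q3}
Final reachable set {q0, q1, q3} has 3 states.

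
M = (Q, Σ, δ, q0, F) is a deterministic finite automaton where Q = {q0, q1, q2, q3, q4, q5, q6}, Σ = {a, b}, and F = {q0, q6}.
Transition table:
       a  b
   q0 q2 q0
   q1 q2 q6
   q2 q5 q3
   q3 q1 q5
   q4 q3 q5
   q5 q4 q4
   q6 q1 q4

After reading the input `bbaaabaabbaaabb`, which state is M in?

q5

q0 --b--> q0
q0 --b--> q0
q0 --a--> q2
q2 --a--> q5
q5 --a--> q4
q4 --b--> q5
q5 --a--> q4
q4 --a--> q3
q3 --b--> q5
q5 --b--> q4
q4 --a--> q3
q3 --a--> q1
q1 --a--> q2
q2 --b--> q3
q3 --b--> q5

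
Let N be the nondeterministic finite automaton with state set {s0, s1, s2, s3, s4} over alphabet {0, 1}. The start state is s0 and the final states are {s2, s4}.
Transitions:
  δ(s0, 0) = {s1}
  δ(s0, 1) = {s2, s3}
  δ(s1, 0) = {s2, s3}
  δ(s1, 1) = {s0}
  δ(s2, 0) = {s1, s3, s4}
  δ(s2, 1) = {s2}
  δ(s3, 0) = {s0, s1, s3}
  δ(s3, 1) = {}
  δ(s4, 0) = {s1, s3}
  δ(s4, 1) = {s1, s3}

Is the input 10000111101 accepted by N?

rejected

Start: {s0}
read 1: {s2, s3}
read 0: {s0, s1, s3, s4}
read 0: {s0, s1, s2, s3}
read 0: {s0, s1, s2, s3, s4}
read 0: {s0, s1, s2, s3, s4}
read 1: {s0, s1, s2, s3}
read 1: {s0, s2, s3}
read 1: {s2, s3}
read 1: {s2}
read 0: {s1, s3, s4}
read 1: {s0, s1, s3}
Reachable ∩ accepting = {} — empty.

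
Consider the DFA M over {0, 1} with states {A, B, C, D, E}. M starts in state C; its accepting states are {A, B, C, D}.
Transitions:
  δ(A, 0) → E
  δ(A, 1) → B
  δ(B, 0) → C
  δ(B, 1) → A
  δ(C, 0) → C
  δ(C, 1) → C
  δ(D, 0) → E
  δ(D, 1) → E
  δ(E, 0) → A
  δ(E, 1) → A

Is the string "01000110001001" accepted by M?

C --0--> C
C --1--> C
C --0--> C
C --0--> C
C --0--> C
C --1--> C
C --1--> C
C --0--> C
C --0--> C
C --0--> C
C --1--> C
C --0--> C
C --0--> C
C --1--> C
End in state C, which is an accepting state.

accepted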